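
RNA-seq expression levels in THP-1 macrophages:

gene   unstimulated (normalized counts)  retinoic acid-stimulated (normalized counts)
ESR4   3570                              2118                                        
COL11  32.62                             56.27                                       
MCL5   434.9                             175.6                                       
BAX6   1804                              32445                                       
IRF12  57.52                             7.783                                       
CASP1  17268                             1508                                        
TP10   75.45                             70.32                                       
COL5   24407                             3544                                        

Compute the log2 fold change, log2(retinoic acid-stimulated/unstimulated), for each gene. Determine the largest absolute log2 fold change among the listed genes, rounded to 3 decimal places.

4.169

log2(2118/3570) = -0.753  (ESR4)
log2(56.27/32.62) = 0.787  (COL11)
log2(175.6/434.9) = -1.308  (MCL5)
log2(32445/1804) = 4.169  (BAX6)
log2(7.783/57.52) = -2.886  (IRF12)
log2(1508/17268) = -3.517  (CASP1)
log2(70.32/75.45) = -0.102  (TP10)
log2(3544/24407) = -2.784  (COL5)
The largest magnitude belongs to BAX6.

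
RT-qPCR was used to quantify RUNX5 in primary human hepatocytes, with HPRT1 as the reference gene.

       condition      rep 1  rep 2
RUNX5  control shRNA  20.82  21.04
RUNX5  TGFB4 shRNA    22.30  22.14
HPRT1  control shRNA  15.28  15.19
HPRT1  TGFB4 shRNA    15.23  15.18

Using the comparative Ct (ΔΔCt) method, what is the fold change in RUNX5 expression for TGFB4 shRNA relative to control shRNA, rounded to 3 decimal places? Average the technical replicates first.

Mean Ct: RUNX5 control shRNA 20.930; RUNX5 TGFB4 shRNA 22.220; HPRT1 control shRNA 15.235; HPRT1 TGFB4 shRNA 15.205
ΔCt(control shRNA) = 20.930 − 15.235 = 5.695
ΔCt(TGFB4 shRNA) = 22.220 − 15.205 = 7.015
ΔΔCt = 7.015 − 5.695 = 1.320
Fold change = 2^(−1.320) = 0.4005

0.401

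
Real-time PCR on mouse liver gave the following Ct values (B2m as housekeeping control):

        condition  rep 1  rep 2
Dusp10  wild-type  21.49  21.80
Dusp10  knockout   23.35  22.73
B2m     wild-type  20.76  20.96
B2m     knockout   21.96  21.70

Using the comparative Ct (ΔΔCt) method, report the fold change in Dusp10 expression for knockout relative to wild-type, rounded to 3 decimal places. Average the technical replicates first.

0.745

Mean Ct: Dusp10 wild-type 21.645; Dusp10 knockout 23.040; B2m wild-type 20.860; B2m knockout 21.830
ΔCt(wild-type) = 21.645 − 20.860 = 0.785
ΔCt(knockout) = 23.040 − 21.830 = 1.210
ΔΔCt = 1.210 − 0.785 = 0.425
Fold change = 2^(−0.425) = 0.7448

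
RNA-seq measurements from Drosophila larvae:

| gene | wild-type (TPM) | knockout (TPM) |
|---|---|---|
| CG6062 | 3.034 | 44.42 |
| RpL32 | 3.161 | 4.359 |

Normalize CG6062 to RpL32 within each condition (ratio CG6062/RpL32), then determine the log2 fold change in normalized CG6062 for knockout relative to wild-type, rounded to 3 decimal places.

CG6062/RpL32 (wild-type) = 3.034 / 3.161 = 0.95982
CG6062/RpL32 (knockout) = 44.42 / 4.359 = 10.19
Fold change = 10.19 / 0.95982 = 10.6170
log2(10.6170) = 3.4083

3.408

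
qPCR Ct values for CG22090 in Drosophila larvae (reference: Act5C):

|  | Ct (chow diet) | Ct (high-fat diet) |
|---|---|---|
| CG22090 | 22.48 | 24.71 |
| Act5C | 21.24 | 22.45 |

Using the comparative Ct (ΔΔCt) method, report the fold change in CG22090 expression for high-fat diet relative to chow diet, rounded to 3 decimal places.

0.493

ΔCt(chow diet) = 22.480 − 21.240 = 1.240
ΔCt(high-fat diet) = 24.710 − 22.450 = 2.260
ΔΔCt = 2.260 − 1.240 = 1.020
Fold change = 2^(−1.020) = 0.4931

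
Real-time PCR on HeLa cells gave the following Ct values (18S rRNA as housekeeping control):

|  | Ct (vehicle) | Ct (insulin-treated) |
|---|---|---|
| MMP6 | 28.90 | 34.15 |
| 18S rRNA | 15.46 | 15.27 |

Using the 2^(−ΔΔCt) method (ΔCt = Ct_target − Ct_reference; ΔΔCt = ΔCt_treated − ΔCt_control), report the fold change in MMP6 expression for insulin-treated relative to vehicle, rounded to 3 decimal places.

ΔCt(vehicle) = 28.900 − 15.460 = 13.440
ΔCt(insulin-treated) = 34.150 − 15.270 = 18.880
ΔΔCt = 18.880 − 13.440 = 5.440
Fold change = 2^(−5.440) = 0.0230

0.023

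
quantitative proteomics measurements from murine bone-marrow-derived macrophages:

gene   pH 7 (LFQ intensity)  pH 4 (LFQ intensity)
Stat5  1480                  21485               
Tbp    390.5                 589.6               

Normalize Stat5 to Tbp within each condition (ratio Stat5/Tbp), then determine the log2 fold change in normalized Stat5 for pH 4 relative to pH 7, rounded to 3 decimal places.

3.265

Stat5/Tbp (pH 7) = 1480 / 390.5 = 3.79
Stat5/Tbp (pH 4) = 21485 / 589.6 = 36.44
Fold change = 36.44 / 3.79 = 9.6147
log2(9.6147) = 3.2652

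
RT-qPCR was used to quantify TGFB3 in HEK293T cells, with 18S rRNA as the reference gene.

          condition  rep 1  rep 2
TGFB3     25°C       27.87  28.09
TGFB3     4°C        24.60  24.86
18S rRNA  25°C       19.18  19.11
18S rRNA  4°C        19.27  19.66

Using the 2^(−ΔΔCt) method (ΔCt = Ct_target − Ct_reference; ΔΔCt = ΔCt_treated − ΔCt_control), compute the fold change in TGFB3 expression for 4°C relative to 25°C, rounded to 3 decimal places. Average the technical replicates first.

11.876

Mean Ct: TGFB3 25°C 27.980; TGFB3 4°C 24.730; 18S rRNA 25°C 19.145; 18S rRNA 4°C 19.465
ΔCt(25°C) = 27.980 − 19.145 = 8.835
ΔCt(4°C) = 24.730 − 19.465 = 5.265
ΔΔCt = 5.265 − 8.835 = -3.570
Fold change = 2^(−(-3.570)) = 2^3.570 = 11.8762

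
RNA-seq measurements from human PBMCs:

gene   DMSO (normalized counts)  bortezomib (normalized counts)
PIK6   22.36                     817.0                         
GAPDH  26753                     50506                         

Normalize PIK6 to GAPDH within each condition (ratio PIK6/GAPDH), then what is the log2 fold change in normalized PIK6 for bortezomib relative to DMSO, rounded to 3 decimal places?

4.275

PIK6/GAPDH (DMSO) = 22.36 / 26753 = 0.00083579
PIK6/GAPDH (bortezomib) = 817.0 / 50506 = 0.016176
Fold change = 0.016176 / 0.00083579 = 19.3544
log2(19.3544) = 4.2746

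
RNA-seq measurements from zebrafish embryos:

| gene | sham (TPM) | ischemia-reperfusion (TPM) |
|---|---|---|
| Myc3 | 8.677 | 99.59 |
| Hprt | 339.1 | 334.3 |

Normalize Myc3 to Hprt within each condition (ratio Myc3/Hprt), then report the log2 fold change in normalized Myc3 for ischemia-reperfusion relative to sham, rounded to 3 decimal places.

3.541

Myc3/Hprt (sham) = 8.677 / 339.1 = 0.025588
Myc3/Hprt (ischemia-reperfusion) = 99.59 / 334.3 = 0.29791
Fold change = 0.29791 / 0.025588 = 11.6423
log2(11.6423) = 3.5413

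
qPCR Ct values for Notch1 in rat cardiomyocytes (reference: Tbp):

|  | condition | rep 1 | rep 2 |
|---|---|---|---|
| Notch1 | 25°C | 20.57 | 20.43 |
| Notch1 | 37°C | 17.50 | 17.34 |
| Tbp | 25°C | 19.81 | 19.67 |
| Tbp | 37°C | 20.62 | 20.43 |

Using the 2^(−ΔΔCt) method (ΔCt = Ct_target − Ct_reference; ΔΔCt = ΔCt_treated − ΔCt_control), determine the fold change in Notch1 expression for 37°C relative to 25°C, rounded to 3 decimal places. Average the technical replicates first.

14.571

Mean Ct: Notch1 25°C 20.500; Notch1 37°C 17.420; Tbp 25°C 19.740; Tbp 37°C 20.525
ΔCt(25°C) = 20.500 − 19.740 = 0.760
ΔCt(37°C) = 17.420 − 20.525 = -3.105
ΔΔCt = -3.105 − 0.760 = -3.865
Fold change = 2^(−(-3.865)) = 2^3.865 = 14.5707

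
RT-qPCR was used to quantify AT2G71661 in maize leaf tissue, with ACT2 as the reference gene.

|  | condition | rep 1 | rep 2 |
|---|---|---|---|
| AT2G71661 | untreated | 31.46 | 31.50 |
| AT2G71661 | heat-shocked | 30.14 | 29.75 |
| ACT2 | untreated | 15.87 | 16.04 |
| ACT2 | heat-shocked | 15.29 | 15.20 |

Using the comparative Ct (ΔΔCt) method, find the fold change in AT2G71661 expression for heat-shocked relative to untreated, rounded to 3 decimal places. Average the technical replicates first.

1.772

Mean Ct: AT2G71661 untreated 31.480; AT2G71661 heat-shocked 29.945; ACT2 untreated 15.955; ACT2 heat-shocked 15.245
ΔCt(untreated) = 31.480 − 15.955 = 15.525
ΔCt(heat-shocked) = 29.945 − 15.245 = 14.700
ΔΔCt = 14.700 − 15.525 = -0.825
Fold change = 2^(−(-0.825)) = 2^0.825 = 1.7715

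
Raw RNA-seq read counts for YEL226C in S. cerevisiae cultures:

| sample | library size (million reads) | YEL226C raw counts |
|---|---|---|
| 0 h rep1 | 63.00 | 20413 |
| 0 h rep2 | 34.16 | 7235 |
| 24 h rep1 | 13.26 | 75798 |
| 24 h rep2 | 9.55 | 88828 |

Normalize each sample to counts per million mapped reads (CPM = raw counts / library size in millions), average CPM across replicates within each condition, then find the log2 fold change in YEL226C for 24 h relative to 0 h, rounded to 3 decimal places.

4.809

CPM(0 h rep1) = 20413 / 63.00 = 324.0159
CPM(0 h rep2) = 7235 / 34.16 = 211.7974
CPM(24 h rep1) = 75798 / 13.26 = 5716.2896
CPM(24 h rep2) = 88828 / 9.55 = 9301.3613
mean CPM(0 h) = 267.9066; mean CPM(24 h) = 7508.8254
Fold change = 7508.8254 / 267.9066 = 28.02777
log2(28.02777) = 4.8088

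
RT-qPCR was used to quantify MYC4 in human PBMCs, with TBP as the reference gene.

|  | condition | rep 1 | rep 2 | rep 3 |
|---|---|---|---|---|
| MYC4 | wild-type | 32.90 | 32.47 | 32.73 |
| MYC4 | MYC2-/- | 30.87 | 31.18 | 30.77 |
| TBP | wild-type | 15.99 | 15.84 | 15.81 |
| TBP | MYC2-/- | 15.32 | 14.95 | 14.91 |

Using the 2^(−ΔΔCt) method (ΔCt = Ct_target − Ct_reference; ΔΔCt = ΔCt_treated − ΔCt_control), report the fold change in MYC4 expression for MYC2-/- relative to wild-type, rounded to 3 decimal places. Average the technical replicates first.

Mean Ct: MYC4 wild-type 32.700; MYC4 MYC2-/- 30.940; TBP wild-type 15.880; TBP MYC2-/- 15.060
ΔCt(wild-type) = 32.700 − 15.880 = 16.820
ΔCt(MYC2-/-) = 30.940 − 15.060 = 15.880
ΔΔCt = 15.880 − 16.820 = -0.940
Fold change = 2^(−(-0.940)) = 2^0.940 = 1.9185

1.919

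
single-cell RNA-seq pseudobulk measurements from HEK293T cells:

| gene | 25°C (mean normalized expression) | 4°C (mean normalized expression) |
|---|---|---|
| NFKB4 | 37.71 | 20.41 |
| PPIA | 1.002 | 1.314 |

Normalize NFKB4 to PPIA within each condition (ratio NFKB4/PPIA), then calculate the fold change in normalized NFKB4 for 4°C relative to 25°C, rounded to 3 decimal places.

0.413

NFKB4/PPIA (25°C) = 37.71 / 1.002 = 37.635
NFKB4/PPIA (4°C) = 20.41 / 1.314 = 15.533
Fold change = 15.533 / 37.635 = 0.4127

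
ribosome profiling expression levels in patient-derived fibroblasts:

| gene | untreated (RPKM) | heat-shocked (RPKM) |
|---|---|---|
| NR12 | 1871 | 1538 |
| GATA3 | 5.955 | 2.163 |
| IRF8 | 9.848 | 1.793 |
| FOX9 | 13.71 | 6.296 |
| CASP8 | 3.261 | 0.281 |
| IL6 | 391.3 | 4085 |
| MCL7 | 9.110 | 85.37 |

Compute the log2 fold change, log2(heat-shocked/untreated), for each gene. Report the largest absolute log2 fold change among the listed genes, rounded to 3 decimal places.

log2(1538/1871) = -0.283  (NR12)
log2(2.163/5.955) = -1.461  (GATA3)
log2(1.793/9.848) = -2.457  (IRF8)
log2(6.296/13.71) = -1.123  (FOX9)
log2(0.281/3.261) = -3.537  (CASP8)
log2(4085/391.3) = 3.384  (IL6)
log2(85.37/9.110) = 3.228  (MCL7)
The largest magnitude belongs to CASP8.

3.537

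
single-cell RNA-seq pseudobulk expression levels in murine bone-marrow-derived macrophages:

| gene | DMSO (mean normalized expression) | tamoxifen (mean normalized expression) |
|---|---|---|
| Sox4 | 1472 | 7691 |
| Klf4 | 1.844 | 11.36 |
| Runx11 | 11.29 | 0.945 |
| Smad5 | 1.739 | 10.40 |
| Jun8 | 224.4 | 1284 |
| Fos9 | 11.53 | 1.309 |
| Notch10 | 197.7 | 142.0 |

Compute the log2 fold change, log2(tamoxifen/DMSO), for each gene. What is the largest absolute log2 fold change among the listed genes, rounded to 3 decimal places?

log2(7691/1472) = 2.385  (Sox4)
log2(11.36/1.844) = 2.623  (Klf4)
log2(0.945/11.29) = -3.579  (Runx11)
log2(10.40/1.739) = 2.580  (Smad5)
log2(1284/224.4) = 2.517  (Jun8)
log2(1.309/11.53) = -3.139  (Fos9)
log2(142.0/197.7) = -0.477  (Notch10)
The largest magnitude belongs to Runx11.

3.579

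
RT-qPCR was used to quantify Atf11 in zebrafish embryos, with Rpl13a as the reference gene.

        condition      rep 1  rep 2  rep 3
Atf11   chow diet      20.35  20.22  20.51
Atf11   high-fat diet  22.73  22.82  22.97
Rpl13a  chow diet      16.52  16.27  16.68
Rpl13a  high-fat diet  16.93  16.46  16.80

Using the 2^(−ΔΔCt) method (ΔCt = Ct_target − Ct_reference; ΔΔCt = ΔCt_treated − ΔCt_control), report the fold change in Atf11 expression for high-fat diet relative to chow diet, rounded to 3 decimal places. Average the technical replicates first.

Mean Ct: Atf11 chow diet 20.360; Atf11 high-fat diet 22.840; Rpl13a chow diet 16.490; Rpl13a high-fat diet 16.730
ΔCt(chow diet) = 20.360 − 16.490 = 3.870
ΔCt(high-fat diet) = 22.840 − 16.730 = 6.110
ΔΔCt = 6.110 − 3.870 = 2.240
Fold change = 2^(−2.240) = 0.2117

0.212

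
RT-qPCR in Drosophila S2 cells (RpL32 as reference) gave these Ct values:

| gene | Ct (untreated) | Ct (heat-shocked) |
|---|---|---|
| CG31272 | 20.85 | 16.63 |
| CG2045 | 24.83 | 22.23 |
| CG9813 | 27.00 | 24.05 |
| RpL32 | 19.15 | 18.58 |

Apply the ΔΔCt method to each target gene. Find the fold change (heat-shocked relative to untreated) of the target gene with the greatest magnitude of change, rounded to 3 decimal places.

CG31272: ΔΔCt = (16.63−18.58) − (20.85−19.15) = -1.95 − 1.70 = -3.65; fold change = 2^3.65 = 12.553
CG2045: ΔΔCt = (22.23−18.58) − (24.83−19.15) = 3.65 − 5.68 = -2.03; fold change = 2^2.03 = 4.084
CG9813: ΔΔCt = (24.05−18.58) − (27.00−19.15) = 5.47 − 7.85 = -2.38; fold change = 2^2.38 = 5.205
CG31272 has the largest |ΔΔCt| = 3.65.

12.553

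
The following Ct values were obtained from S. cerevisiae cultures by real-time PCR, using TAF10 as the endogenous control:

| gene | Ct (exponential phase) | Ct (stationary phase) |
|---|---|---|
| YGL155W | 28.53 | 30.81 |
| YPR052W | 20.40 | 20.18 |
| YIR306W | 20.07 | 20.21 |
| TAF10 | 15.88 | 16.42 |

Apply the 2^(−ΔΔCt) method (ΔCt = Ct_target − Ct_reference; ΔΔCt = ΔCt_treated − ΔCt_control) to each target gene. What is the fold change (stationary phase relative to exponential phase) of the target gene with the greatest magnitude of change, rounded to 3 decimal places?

0.299

YGL155W: ΔΔCt = (30.81−16.42) − (28.53−15.88) = 14.39 − 12.65 = 1.74; fold change = 2^-1.74 = 0.299
YPR052W: ΔΔCt = (20.18−16.42) − (20.40−15.88) = 3.76 − 4.52 = -0.76; fold change = 2^0.76 = 1.693
YIR306W: ΔΔCt = (20.21−16.42) − (20.07−15.88) = 3.79 − 4.19 = -0.40; fold change = 2^0.40 = 1.320
YGL155W has the largest |ΔΔCt| = 1.74.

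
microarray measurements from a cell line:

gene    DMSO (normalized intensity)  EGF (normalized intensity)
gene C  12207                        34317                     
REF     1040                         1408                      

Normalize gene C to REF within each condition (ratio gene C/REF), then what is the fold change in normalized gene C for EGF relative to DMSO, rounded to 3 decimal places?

gene C/REF (DMSO) = 12207 / 1040 = 11.738
gene C/REF (EGF) = 34317 / 1408 = 24.373
Fold change = 24.373 / 11.738 = 2.0765

2.076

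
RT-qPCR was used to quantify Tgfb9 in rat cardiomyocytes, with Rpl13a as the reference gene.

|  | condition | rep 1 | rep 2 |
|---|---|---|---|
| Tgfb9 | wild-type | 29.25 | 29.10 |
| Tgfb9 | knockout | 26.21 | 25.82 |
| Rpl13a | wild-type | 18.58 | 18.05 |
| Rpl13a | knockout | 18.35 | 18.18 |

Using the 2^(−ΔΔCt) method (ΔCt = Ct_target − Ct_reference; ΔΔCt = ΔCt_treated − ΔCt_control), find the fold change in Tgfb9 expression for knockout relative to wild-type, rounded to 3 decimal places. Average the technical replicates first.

8.634

Mean Ct: Tgfb9 wild-type 29.175; Tgfb9 knockout 26.015; Rpl13a wild-type 18.315; Rpl13a knockout 18.265
ΔCt(wild-type) = 29.175 − 18.315 = 10.860
ΔCt(knockout) = 26.015 − 18.265 = 7.750
ΔΔCt = 7.750 − 10.860 = -3.110
Fold change = 2^(−(-3.110)) = 2^3.110 = 8.6338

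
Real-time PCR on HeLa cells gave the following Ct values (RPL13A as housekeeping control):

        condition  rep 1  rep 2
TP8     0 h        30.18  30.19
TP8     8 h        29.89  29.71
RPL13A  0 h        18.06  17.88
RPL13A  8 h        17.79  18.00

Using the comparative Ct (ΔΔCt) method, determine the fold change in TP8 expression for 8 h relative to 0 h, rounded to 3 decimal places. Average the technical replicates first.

1.240

Mean Ct: TP8 0 h 30.185; TP8 8 h 29.800; RPL13A 0 h 17.970; RPL13A 8 h 17.895
ΔCt(0 h) = 30.185 − 17.970 = 12.215
ΔCt(8 h) = 29.800 − 17.895 = 11.905
ΔΔCt = 11.905 − 12.215 = -0.310
Fold change = 2^(−(-0.310)) = 2^0.310 = 1.2397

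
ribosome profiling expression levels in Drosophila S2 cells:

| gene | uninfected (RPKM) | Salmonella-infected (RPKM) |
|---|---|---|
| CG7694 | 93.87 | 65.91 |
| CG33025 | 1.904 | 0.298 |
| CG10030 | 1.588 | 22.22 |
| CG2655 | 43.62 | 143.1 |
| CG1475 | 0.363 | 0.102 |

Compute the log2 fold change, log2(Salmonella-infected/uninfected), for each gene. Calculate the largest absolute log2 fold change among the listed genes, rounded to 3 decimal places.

log2(65.91/93.87) = -0.510  (CG7694)
log2(0.298/1.904) = -2.676  (CG33025)
log2(22.22/1.588) = 3.807  (CG10030)
log2(143.1/43.62) = 1.714  (CG2655)
log2(0.102/0.363) = -1.831  (CG1475)
The largest magnitude belongs to CG10030.

3.807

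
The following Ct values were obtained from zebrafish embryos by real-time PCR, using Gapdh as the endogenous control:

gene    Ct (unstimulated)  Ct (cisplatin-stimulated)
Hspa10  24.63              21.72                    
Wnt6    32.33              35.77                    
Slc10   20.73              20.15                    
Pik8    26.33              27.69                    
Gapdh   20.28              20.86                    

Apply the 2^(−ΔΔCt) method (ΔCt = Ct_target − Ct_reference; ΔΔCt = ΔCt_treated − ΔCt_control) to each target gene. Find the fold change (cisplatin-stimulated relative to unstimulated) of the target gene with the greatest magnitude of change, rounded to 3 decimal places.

11.236

Hspa10: ΔΔCt = (21.72−20.86) − (24.63−20.28) = 0.86 − 4.35 = -3.49; fold change = 2^3.49 = 11.236
Wnt6: ΔΔCt = (35.77−20.86) − (32.33−20.28) = 14.91 − 12.05 = 2.86; fold change = 2^-2.86 = 0.138
Slc10: ΔΔCt = (20.15−20.86) − (20.73−20.28) = -0.71 − 0.45 = -1.16; fold change = 2^1.16 = 2.235
Pik8: ΔΔCt = (27.69−20.86) − (26.33−20.28) = 6.83 − 6.05 = 0.78; fold change = 2^-0.78 = 0.582
Hspa10 has the largest |ΔΔCt| = 3.49.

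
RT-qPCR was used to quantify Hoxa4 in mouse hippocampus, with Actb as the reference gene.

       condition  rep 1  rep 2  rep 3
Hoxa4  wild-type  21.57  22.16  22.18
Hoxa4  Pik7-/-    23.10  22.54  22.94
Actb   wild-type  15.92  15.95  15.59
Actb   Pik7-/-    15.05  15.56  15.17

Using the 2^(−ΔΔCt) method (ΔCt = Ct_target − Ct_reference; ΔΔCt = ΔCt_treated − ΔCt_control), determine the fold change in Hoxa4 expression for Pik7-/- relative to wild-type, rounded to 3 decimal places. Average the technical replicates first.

Mean Ct: Hoxa4 wild-type 21.970; Hoxa4 Pik7-/- 22.860; Actb wild-type 15.820; Actb Pik7-/- 15.260
ΔCt(wild-type) = 21.970 − 15.820 = 6.150
ΔCt(Pik7-/-) = 22.860 − 15.260 = 7.600
ΔΔCt = 7.600 − 6.150 = 1.450
Fold change = 2^(−1.450) = 0.3660

0.366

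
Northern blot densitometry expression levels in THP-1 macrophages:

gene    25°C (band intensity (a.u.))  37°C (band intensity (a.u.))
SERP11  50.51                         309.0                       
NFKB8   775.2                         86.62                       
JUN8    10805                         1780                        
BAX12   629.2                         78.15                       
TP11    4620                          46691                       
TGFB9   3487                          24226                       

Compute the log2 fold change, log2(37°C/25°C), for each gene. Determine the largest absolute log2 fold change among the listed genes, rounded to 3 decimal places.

log2(309.0/50.51) = 2.613  (SERP11)
log2(86.62/775.2) = -3.162  (NFKB8)
log2(1780/10805) = -2.602  (JUN8)
log2(78.15/629.2) = -3.009  (BAX12)
log2(46691/4620) = 3.337  (TP11)
log2(24226/3487) = 2.796  (TGFB9)
The largest magnitude belongs to TP11.

3.337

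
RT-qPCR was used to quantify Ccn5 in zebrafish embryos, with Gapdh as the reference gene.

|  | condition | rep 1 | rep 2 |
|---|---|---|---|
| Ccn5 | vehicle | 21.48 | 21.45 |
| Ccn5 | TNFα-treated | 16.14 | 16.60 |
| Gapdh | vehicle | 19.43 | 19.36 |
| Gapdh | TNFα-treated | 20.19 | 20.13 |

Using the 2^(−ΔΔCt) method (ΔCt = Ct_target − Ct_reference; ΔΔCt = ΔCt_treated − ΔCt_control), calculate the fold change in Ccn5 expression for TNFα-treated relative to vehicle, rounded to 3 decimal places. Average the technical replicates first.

Mean Ct: Ccn5 vehicle 21.465; Ccn5 TNFα-treated 16.370; Gapdh vehicle 19.395; Gapdh TNFα-treated 20.160
ΔCt(vehicle) = 21.465 − 19.395 = 2.070
ΔCt(TNFα-treated) = 16.370 − 20.160 = -3.790
ΔΔCt = -3.790 − 2.070 = -5.860
Fold change = 2^(−(-5.860)) = 2^5.860 = 58.0812

58.081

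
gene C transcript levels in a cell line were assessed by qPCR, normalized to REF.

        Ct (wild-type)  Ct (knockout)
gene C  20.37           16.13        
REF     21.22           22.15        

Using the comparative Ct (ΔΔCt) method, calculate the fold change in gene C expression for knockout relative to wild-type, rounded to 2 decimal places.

ΔCt(wild-type) = 20.370 − 21.220 = -0.850
ΔCt(knockout) = 16.130 − 22.150 = -6.020
ΔΔCt = -6.020 − (-0.850) = -5.170
Fold change = 2^(−(-5.170)) = 2^5.170 = 36.002

36.00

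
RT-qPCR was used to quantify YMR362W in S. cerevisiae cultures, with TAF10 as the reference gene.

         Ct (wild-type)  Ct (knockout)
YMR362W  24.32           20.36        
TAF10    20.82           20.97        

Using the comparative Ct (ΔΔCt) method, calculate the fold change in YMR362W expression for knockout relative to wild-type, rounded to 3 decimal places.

ΔCt(wild-type) = 24.320 − 20.820 = 3.500
ΔCt(knockout) = 20.360 − 20.970 = -0.610
ΔΔCt = -0.610 − 3.500 = -4.110
Fold change = 2^(−(-4.110)) = 2^4.110 = 17.2677

17.268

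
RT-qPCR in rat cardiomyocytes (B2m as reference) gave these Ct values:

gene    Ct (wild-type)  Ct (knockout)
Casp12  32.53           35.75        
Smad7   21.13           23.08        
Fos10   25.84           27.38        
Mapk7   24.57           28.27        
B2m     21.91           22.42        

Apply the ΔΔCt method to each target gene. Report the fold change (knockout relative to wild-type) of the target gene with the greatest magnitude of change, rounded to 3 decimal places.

Casp12: ΔΔCt = (35.75−22.42) − (32.53−21.91) = 13.33 − 10.62 = 2.71; fold change = 2^-2.71 = 0.153
Smad7: ΔΔCt = (23.08−22.42) − (21.13−21.91) = 0.66 − (-0.78) = 1.44; fold change = 2^-1.44 = 0.369
Fos10: ΔΔCt = (27.38−22.42) − (25.84−21.91) = 4.96 − 3.93 = 1.03; fold change = 2^-1.03 = 0.490
Mapk7: ΔΔCt = (28.27−22.42) − (24.57−21.91) = 5.85 − 2.66 = 3.19; fold change = 2^-3.19 = 0.110
Mapk7 has the largest |ΔΔCt| = 3.19.

0.110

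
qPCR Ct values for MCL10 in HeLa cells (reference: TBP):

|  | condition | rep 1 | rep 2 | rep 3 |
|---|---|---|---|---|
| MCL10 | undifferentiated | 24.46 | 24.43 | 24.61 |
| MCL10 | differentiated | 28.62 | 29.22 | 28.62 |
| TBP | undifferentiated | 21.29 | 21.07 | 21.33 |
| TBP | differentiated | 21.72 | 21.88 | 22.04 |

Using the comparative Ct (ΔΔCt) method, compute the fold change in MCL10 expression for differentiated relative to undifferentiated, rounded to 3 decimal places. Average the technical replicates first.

0.079

Mean Ct: MCL10 undifferentiated 24.500; MCL10 differentiated 28.820; TBP undifferentiated 21.230; TBP differentiated 21.880
ΔCt(undifferentiated) = 24.500 − 21.230 = 3.270
ΔCt(differentiated) = 28.820 − 21.880 = 6.940
ΔΔCt = 6.940 − 3.270 = 3.670
Fold change = 2^(−3.670) = 0.0786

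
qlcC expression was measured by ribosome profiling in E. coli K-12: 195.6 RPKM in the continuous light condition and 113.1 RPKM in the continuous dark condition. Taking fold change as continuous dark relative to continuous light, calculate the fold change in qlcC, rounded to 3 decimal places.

0.578

Fold change = 113.1 / 195.6 = 0.5782
qlcC is downregulated.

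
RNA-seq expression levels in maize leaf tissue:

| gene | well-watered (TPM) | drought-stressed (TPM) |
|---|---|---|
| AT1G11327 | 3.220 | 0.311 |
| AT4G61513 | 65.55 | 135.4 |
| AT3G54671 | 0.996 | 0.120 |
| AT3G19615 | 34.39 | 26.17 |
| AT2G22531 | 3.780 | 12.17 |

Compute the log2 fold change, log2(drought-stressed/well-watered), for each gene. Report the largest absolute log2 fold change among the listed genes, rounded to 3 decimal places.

3.372

log2(0.311/3.220) = -3.372  (AT1G11327)
log2(135.4/65.55) = 1.047  (AT4G61513)
log2(0.120/0.996) = -3.053  (AT3G54671)
log2(26.17/34.39) = -0.394  (AT3G19615)
log2(12.17/3.780) = 1.687  (AT2G22531)
The largest magnitude belongs to AT1G11327.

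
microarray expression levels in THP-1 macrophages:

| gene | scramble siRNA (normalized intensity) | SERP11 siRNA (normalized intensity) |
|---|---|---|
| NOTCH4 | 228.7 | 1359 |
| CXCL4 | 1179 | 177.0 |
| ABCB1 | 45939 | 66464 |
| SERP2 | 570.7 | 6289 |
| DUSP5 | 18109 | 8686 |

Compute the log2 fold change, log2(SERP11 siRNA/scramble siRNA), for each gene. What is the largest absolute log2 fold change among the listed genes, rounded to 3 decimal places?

log2(1359/228.7) = 2.571  (NOTCH4)
log2(177.0/1179) = -2.736  (CXCL4)
log2(66464/45939) = 0.533  (ABCB1)
log2(6289/570.7) = 3.462  (SERP2)
log2(8686/18109) = -1.060  (DUSP5)
The largest magnitude belongs to SERP2.

3.462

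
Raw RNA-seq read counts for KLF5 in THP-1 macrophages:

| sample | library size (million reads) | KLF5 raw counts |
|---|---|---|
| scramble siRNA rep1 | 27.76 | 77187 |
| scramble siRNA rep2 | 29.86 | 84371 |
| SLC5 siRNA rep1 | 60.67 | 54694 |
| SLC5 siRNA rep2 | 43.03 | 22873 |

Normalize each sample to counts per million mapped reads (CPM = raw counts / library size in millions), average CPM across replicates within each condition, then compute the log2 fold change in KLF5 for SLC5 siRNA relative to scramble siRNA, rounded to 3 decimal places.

-1.968

CPM(scramble siRNA rep1) = 77187 / 27.76 = 2780.5115
CPM(scramble siRNA rep2) = 84371 / 29.86 = 2825.5526
CPM(SLC5 siRNA rep1) = 54694 / 60.67 = 901.4999
CPM(SLC5 siRNA rep2) = 22873 / 43.03 = 531.5594
mean CPM(scramble siRNA) = 2803.0321; mean CPM(SLC5 siRNA) = 716.5296
Fold change = 716.5296 / 2803.0321 = 0.25563
log2(0.25563) = -1.9679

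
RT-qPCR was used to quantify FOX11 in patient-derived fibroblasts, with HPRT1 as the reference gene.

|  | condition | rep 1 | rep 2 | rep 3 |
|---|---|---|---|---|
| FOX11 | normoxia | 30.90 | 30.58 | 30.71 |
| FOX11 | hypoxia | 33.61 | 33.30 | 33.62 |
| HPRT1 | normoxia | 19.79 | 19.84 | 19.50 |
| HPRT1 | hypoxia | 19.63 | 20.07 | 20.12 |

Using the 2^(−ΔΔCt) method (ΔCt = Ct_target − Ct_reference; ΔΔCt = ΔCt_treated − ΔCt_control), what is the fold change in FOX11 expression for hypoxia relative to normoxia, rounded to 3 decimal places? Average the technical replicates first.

0.171

Mean Ct: FOX11 normoxia 30.730; FOX11 hypoxia 33.510; HPRT1 normoxia 19.710; HPRT1 hypoxia 19.940
ΔCt(normoxia) = 30.730 − 19.710 = 11.020
ΔCt(hypoxia) = 33.510 − 19.940 = 13.570
ΔΔCt = 13.570 − 11.020 = 2.550
Fold change = 2^(−2.550) = 0.1708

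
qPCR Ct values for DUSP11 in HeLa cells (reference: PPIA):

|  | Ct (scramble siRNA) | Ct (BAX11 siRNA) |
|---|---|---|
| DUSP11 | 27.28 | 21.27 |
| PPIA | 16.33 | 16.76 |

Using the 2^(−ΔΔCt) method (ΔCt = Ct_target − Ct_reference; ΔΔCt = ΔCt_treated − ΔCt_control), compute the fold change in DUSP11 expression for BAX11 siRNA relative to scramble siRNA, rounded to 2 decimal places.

86.82

ΔCt(scramble siRNA) = 27.280 − 16.330 = 10.950
ΔCt(BAX11 siRNA) = 21.270 − 16.760 = 4.510
ΔΔCt = 4.510 − 10.950 = -6.440
Fold change = 2^(−(-6.440)) = 2^6.440 = 86.823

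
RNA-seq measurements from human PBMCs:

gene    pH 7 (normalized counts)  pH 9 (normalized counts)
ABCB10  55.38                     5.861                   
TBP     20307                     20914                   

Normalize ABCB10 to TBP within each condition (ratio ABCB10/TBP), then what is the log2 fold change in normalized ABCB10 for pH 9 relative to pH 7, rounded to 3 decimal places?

-3.283

ABCB10/TBP (pH 7) = 55.38 / 20307 = 0.0027271
ABCB10/TBP (pH 9) = 5.861 / 20914 = 0.00028024
Fold change = 0.00028024 / 0.0027271 = 0.1028
log2(0.1028) = -3.2826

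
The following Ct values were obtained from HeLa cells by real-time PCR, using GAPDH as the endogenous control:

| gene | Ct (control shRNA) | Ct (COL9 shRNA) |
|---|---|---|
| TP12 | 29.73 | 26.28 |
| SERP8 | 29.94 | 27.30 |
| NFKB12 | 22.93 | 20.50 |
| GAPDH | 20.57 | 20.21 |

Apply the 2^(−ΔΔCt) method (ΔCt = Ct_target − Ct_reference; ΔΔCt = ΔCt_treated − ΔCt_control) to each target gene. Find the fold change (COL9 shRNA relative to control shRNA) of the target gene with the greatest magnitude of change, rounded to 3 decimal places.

TP12: ΔΔCt = (26.28−20.21) − (29.73−20.57) = 6.07 − 9.16 = -3.09; fold change = 2^3.09 = 8.515
SERP8: ΔΔCt = (27.30−20.21) − (29.94−20.57) = 7.09 − 9.37 = -2.28; fold change = 2^2.28 = 4.857
NFKB12: ΔΔCt = (20.50−20.21) − (22.93−20.57) = 0.29 − 2.36 = -2.07; fold change = 2^2.07 = 4.199
TP12 has the largest |ΔΔCt| = 3.09.

8.515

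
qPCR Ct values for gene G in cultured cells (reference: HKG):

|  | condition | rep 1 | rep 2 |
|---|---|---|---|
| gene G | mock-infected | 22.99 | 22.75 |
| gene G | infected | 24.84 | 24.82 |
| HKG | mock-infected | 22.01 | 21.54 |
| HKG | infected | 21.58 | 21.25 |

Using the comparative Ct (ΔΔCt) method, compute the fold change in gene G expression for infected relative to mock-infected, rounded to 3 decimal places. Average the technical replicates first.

Mean Ct: gene G mock-infected 22.870; gene G infected 24.830; HKG mock-infected 21.775; HKG infected 21.415
ΔCt(mock-infected) = 22.870 − 21.775 = 1.095
ΔCt(infected) = 24.830 − 21.415 = 3.415
ΔΔCt = 3.415 − 1.095 = 2.320
Fold change = 2^(−2.320) = 0.2003

0.200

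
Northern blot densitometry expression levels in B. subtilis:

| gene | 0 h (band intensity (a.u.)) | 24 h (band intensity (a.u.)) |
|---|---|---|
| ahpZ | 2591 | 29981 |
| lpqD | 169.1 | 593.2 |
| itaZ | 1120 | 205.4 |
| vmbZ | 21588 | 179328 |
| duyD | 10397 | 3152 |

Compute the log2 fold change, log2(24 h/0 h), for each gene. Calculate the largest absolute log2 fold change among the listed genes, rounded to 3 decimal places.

log2(29981/2591) = 3.532  (ahpZ)
log2(593.2/169.1) = 1.811  (lpqD)
log2(205.4/1120) = -2.447  (itaZ)
log2(179328/21588) = 3.054  (vmbZ)
log2(3152/10397) = -1.722  (duyD)
The largest magnitude belongs to ahpZ.

3.532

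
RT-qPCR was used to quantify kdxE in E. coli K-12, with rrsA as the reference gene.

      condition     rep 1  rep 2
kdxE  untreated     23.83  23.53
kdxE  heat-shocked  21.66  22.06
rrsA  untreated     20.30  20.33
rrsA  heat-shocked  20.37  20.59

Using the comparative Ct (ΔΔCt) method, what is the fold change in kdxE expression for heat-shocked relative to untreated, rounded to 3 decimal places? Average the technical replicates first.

3.959

Mean Ct: kdxE untreated 23.680; kdxE heat-shocked 21.860; rrsA untreated 20.315; rrsA heat-shocked 20.480
ΔCt(untreated) = 23.680 − 20.315 = 3.365
ΔCt(heat-shocked) = 21.860 − 20.480 = 1.380
ΔΔCt = 1.380 − 3.365 = -1.985
Fold change = 2^(−(-1.985)) = 2^1.985 = 3.9586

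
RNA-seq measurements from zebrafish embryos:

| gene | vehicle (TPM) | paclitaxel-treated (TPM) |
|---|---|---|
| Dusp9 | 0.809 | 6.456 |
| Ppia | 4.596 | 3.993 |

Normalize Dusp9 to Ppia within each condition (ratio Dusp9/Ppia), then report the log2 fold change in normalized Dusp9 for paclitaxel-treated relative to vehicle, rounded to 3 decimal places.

3.199

Dusp9/Ppia (vehicle) = 0.809 / 4.596 = 0.17602
Dusp9/Ppia (paclitaxel-treated) = 6.456 / 3.993 = 1.6168
Fold change = 1.6168 / 0.17602 = 9.1854
log2(9.1854) = 3.1993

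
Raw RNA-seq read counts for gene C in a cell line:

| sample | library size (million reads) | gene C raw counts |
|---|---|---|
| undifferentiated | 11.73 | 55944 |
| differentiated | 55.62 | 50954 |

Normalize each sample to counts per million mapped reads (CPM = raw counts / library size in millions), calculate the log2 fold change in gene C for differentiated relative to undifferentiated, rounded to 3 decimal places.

-2.380

CPM(undifferentiated) = 55944 / 11.73 = 4769.3095
CPM(differentiated) = 50954 / 55.62 = 916.1093
Fold change = 916.1093 / 4769.3095 = 0.19208
log2(0.19208) = -2.3802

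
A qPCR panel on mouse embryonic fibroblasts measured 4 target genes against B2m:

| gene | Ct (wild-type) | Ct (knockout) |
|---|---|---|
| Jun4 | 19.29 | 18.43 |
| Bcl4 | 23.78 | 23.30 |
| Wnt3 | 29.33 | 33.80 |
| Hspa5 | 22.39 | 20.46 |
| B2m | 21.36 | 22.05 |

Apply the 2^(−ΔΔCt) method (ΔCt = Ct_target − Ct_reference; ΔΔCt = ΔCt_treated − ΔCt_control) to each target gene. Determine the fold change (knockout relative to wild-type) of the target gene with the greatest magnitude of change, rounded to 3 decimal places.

0.073

Jun4: ΔΔCt = (18.43−22.05) − (19.29−21.36) = -3.62 − (-2.07) = -1.55; fold change = 2^1.55 = 2.928
Bcl4: ΔΔCt = (23.30−22.05) − (23.78−21.36) = 1.25 − 2.42 = -1.17; fold change = 2^1.17 = 2.250
Wnt3: ΔΔCt = (33.80−22.05) − (29.33−21.36) = 11.75 − 7.97 = 3.78; fold change = 2^-3.78 = 0.073
Hspa5: ΔΔCt = (20.46−22.05) − (22.39−21.36) = -1.59 − 1.03 = -2.62; fold change = 2^2.62 = 6.148
Wnt3 has the largest |ΔΔCt| = 3.78.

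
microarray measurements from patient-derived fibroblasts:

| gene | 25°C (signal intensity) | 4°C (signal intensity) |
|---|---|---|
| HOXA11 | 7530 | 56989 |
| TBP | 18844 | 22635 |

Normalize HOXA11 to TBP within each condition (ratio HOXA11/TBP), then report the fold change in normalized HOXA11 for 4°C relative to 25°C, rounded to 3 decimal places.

6.301

HOXA11/TBP (25°C) = 7530 / 18844 = 0.3996
HOXA11/TBP (4°C) = 56989 / 22635 = 2.5177
Fold change = 2.5177 / 0.3996 = 6.3007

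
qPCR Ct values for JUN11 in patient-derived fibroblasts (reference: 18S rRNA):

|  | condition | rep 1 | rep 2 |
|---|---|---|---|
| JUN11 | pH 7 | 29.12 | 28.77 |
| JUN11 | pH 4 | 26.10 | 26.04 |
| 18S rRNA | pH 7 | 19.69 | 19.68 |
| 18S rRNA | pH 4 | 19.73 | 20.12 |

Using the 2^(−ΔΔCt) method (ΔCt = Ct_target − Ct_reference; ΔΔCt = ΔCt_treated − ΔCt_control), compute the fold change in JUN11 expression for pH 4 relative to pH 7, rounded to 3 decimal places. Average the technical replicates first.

Mean Ct: JUN11 pH 7 28.945; JUN11 pH 4 26.070; 18S rRNA pH 7 19.685; 18S rRNA pH 4 19.925
ΔCt(pH 7) = 28.945 − 19.685 = 9.260
ΔCt(pH 4) = 26.070 − 19.925 = 6.145
ΔΔCt = 6.145 − 9.260 = -3.115
Fold change = 2^(−(-3.115)) = 2^3.115 = 8.6638

8.664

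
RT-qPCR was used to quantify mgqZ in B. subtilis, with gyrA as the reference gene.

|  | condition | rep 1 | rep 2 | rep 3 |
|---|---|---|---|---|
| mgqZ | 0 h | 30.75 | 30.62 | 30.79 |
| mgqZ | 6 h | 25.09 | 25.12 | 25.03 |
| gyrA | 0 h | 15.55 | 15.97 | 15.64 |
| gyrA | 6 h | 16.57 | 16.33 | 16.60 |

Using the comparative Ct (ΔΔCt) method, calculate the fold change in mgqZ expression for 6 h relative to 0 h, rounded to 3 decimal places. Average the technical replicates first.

85.627

Mean Ct: mgqZ 0 h 30.720; mgqZ 6 h 25.080; gyrA 0 h 15.720; gyrA 6 h 16.500
ΔCt(0 h) = 30.720 − 15.720 = 15.000
ΔCt(6 h) = 25.080 − 16.500 = 8.580
ΔΔCt = 8.580 − 15.000 = -6.420
Fold change = 2^(−(-6.420)) = 2^6.420 = 85.6274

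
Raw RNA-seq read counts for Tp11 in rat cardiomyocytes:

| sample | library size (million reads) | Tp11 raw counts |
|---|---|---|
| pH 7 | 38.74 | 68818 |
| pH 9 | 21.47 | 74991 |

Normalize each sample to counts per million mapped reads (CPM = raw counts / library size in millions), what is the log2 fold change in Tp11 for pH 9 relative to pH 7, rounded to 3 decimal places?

0.975

CPM(pH 7) = 68818 / 38.74 = 1776.4068
CPM(pH 9) = 74991 / 21.47 = 3492.8272
Fold change = 3492.8272 / 1776.4068 = 1.96623
log2(1.96623) = 0.9754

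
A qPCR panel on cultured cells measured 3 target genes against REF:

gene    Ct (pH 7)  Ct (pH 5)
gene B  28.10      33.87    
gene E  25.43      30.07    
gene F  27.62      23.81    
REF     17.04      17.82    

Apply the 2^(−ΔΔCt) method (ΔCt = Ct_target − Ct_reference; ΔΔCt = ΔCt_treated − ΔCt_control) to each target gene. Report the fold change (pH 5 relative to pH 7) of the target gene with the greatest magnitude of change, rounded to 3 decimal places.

gene B: ΔΔCt = (33.87−17.82) − (28.10−17.04) = 16.05 − 11.06 = 4.99; fold change = 2^-4.99 = 0.031
gene E: ΔΔCt = (30.07−17.82) − (25.43−17.04) = 12.25 − 8.39 = 3.86; fold change = 2^-3.86 = 0.069
gene F: ΔΔCt = (23.81−17.82) − (27.62−17.04) = 5.99 − 10.58 = -4.59; fold change = 2^4.59 = 24.084
gene B has the largest |ΔΔCt| = 4.99.

0.031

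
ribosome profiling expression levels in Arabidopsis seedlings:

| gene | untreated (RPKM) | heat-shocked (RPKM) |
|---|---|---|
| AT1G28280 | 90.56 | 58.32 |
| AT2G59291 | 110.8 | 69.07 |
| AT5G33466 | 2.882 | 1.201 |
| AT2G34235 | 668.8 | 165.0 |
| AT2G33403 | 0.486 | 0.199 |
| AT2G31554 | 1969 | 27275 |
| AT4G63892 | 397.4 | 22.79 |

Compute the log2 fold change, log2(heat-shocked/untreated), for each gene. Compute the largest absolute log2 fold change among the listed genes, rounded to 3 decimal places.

4.124

log2(58.32/90.56) = -0.635  (AT1G28280)
log2(69.07/110.8) = -0.682  (AT2G59291)
log2(1.201/2.882) = -1.263  (AT5G33466)
log2(165.0/668.8) = -2.019  (AT2G34235)
log2(0.199/0.486) = -1.288  (AT2G33403)
log2(27275/1969) = 3.792  (AT2G31554)
log2(22.79/397.4) = -4.124  (AT4G63892)
The largest magnitude belongs to AT4G63892.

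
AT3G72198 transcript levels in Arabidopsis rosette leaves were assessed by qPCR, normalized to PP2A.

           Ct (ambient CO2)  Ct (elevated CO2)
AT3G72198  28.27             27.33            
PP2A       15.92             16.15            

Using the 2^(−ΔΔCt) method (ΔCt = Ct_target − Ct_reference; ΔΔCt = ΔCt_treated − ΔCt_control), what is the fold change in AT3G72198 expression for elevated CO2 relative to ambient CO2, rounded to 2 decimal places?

2.25

ΔCt(ambient CO2) = 28.270 − 15.920 = 12.350
ΔCt(elevated CO2) = 27.330 − 16.150 = 11.180
ΔΔCt = 11.180 − 12.350 = -1.170
Fold change = 2^(−(-1.170)) = 2^1.170 = 2.250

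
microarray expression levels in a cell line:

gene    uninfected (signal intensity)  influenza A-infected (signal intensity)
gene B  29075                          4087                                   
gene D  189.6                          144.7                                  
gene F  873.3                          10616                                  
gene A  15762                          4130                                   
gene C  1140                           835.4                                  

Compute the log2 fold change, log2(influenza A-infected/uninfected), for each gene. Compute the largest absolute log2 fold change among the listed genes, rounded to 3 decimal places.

log2(4087/29075) = -2.831  (gene B)
log2(144.7/189.6) = -0.390  (gene D)
log2(10616/873.3) = 3.604  (gene F)
log2(4130/15762) = -1.932  (gene A)
log2(835.4/1140) = -0.448  (gene C)
The largest magnitude belongs to gene F.

3.604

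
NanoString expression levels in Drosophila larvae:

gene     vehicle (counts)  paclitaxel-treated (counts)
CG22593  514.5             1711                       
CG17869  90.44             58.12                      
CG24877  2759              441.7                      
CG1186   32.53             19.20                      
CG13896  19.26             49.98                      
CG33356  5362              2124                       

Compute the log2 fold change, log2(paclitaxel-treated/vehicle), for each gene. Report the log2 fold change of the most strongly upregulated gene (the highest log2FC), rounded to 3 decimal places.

log2(1711/514.5) = 1.734  (CG22593)
log2(58.12/90.44) = -0.638  (CG17869)
log2(441.7/2759) = -2.643  (CG24877)
log2(19.20/32.53) = -0.761  (CG1186)
log2(49.98/19.26) = 1.376  (CG13896)
log2(2124/5362) = -1.336  (CG33356)
CG22593 is most strongly upregulated.

1.734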